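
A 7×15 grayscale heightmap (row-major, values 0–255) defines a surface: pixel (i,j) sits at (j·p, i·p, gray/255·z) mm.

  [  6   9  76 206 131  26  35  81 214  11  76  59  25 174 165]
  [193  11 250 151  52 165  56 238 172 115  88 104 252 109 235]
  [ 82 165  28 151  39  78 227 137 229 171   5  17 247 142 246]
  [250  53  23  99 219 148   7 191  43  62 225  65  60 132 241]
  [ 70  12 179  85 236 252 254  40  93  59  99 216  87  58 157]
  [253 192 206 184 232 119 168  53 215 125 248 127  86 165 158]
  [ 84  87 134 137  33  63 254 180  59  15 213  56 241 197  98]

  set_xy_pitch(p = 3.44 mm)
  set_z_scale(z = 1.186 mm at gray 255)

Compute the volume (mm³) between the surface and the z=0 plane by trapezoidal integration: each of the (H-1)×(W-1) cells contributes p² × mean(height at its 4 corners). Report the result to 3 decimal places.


602.265

height_mm = gray/255 × 1.186; cell vol = 3.44² × mean(4 corners)
unit = 3.44² × 1.186 / (4×255) = 0.0137595 mm³ per gray-sum
row 0: Σ corner-gray over 14 cells = 6371  → 87.6615
row 1: Σ corner-gray over 14 cells = 7554  → 103.9390
row 2: Σ corner-gray over 14 cells = 6745  → 92.8076
row 3: Σ corner-gray over 14 cells = 6712  → 92.3535
row 4: Σ corner-gray over 14 cells = 8218  → 113.0752
row 5: Σ corner-gray over 14 cells = 8171  → 112.4286
Σ rows: total corner-gray = 43771  → 602.2653 mm³


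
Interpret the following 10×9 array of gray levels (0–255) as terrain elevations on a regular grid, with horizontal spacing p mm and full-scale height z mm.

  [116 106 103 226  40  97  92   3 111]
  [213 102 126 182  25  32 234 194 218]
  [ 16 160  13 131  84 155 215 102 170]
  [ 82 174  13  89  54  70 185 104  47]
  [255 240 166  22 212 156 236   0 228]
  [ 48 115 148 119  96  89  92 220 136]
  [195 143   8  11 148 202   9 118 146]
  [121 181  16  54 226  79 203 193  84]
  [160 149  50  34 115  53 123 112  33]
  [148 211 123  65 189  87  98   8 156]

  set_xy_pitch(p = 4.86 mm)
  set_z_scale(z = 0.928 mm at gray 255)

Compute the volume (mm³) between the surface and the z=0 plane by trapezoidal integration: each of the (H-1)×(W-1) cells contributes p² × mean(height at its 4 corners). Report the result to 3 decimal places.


731.901

height_mm = gray/255 × 0.928; cell vol = 4.86² × mean(4 corners)
unit = 4.86² × 0.928 / (4×255) = 0.0214892 mm³ per gray-sum
row 0: Σ corner-gray over 8 cells = 3782  → 81.2722
row 1: Σ corner-gray over 8 cells = 4127  → 88.6859
row 2: Σ corner-gray over 8 cells = 3413  → 73.3427
row 3: Σ corner-gray over 8 cells = 4054  → 87.1172
row 4: Σ corner-gray over 8 cells = 4489  → 96.4650
row 5: Σ corner-gray over 8 cells = 3561  → 76.5231
row 6: Σ corner-gray over 8 cells = 3728  → 80.1118
row 7: Σ corner-gray over 8 cells = 3574  → 76.8024
row 8: Σ corner-gray over 8 cells = 3331  → 71.5805
Σ rows: total corner-gray = 34059  → 731.9008 mm³


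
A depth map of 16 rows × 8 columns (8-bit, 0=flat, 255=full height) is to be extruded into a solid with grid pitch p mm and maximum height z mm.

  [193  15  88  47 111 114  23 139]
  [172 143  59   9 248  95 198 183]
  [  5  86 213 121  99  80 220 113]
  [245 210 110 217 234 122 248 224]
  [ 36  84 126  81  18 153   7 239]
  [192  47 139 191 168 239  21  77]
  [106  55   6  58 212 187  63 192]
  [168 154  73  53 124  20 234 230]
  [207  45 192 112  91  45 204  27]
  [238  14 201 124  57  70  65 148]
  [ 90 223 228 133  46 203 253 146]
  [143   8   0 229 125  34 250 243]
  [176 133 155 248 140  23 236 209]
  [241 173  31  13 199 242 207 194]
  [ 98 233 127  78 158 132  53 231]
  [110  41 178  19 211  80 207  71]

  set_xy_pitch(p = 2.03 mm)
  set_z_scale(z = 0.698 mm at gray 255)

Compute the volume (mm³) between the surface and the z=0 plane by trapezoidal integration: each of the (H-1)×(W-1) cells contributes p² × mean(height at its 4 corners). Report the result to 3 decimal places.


height_mm = gray/255 × 0.698; cell vol = 2.03² × mean(4 corners)
unit = 2.03² × 0.698 / (4×255) = 0.00281999 mm³ per gray-sum
row 0: Σ corner-gray over 7 cells = 2987  → 8.4233
row 1: Σ corner-gray over 7 cells = 3615  → 10.1943
row 2: Σ corner-gray over 7 cells = 4507  → 12.7097
row 3: Σ corner-gray over 7 cells = 3964  → 11.1784
row 4: Σ corner-gray over 7 cells = 3092  → 8.7194
row 5: Σ corner-gray over 7 cells = 3339  → 9.4159
row 6: Σ corner-gray over 7 cells = 3174  → 8.9506
row 7: Σ corner-gray over 7 cells = 3326  → 9.3793
row 8: Σ corner-gray over 7 cells = 3060  → 8.6292
row 9: Σ corner-gray over 7 cells = 3856  → 10.8739
row 10: Σ corner-gray over 7 cells = 4086  → 11.5225
row 11: Σ corner-gray over 7 cells = 3933  → 11.0910
row 12: Σ corner-gray over 7 cells = 4420  → 12.4643
row 13: Σ corner-gray over 7 cells = 4056  → 11.4379
row 14: Σ corner-gray over 7 cells = 3544  → 9.9940
Σ rows: total corner-gray = 54959  → 154.9837 mm³

154.984


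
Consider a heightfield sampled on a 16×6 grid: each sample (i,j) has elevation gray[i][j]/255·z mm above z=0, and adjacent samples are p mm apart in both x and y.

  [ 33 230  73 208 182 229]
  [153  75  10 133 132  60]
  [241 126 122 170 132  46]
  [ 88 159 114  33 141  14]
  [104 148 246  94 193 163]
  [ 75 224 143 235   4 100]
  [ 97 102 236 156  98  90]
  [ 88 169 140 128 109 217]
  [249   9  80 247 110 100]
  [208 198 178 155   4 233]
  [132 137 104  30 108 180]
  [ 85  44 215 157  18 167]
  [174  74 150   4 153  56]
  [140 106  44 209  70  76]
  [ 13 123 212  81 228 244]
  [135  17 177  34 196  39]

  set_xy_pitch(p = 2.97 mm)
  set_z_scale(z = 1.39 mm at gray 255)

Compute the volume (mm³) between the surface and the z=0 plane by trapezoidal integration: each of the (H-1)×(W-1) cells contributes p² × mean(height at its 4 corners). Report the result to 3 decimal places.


456.015

height_mm = gray/255 × 1.39; cell vol = 2.97² × mean(4 corners)
unit = 2.97² × 1.39 / (4×255) = 0.0120206 mm³ per gray-sum
row 0: Σ corner-gray over 5 cells = 2561  → 30.7849
row 1: Σ corner-gray over 5 cells = 2300  → 27.6475
row 2: Σ corner-gray over 5 cells = 2383  → 28.6452
row 3: Σ corner-gray over 5 cells = 2625  → 31.5542
row 4: Σ corner-gray over 5 cells = 3016  → 36.2542
row 5: Σ corner-gray over 5 cells = 2758  → 33.1529
row 6: Σ corner-gray over 5 cells = 2768  → 33.2731
row 7: Σ corner-gray over 5 cells = 2638  → 31.7104
row 8: Σ corner-gray over 5 cells = 2752  → 33.0808
row 9: Σ corner-gray over 5 cells = 2581  → 31.0253
row 10: Σ corner-gray over 5 cells = 2190  → 26.3252
row 11: Σ corner-gray over 5 cells = 2112  → 25.3876
row 12: Σ corner-gray over 5 cells = 2066  → 24.8346
row 13: Σ corner-gray over 5 cells = 2619  → 31.4821
row 14: Σ corner-gray over 5 cells = 2567  → 30.8570
Σ rows: total corner-gray = 37936  → 456.0149 mm³


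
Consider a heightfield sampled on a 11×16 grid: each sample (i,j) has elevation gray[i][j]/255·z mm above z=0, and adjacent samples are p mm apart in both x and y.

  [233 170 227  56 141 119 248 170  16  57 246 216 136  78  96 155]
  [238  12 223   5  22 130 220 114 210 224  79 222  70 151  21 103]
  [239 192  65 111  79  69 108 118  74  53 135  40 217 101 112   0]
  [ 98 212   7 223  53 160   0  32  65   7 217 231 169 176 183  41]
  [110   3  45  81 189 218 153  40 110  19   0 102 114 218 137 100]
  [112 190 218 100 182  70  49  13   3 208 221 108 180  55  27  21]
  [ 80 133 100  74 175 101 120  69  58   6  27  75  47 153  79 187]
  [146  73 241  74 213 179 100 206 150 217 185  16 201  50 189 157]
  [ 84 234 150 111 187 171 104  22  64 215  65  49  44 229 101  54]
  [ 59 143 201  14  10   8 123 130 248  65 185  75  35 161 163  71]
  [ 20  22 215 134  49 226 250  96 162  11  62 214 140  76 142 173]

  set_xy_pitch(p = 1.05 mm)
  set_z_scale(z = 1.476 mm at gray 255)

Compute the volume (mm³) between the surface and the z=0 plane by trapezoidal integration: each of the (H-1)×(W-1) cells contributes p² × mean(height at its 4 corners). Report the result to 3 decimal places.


height_mm = gray/255 × 1.476; cell vol = 1.05² × mean(4 corners)
unit = 1.05² × 1.476 / (4×255) = 0.00159538 mm³ per gray-sum
row 0: Σ corner-gray over 15 cells = 8087  → 12.9019
row 1: Σ corner-gray over 15 cells = 6934  → 11.0624
row 2: Σ corner-gray over 15 cells = 6796  → 10.8422
row 3: Σ corner-gray over 15 cells = 6677  → 10.6524
row 4: Σ corner-gray over 15 cells = 6449  → 10.2886
row 5: Σ corner-gray over 15 cells = 6082  → 9.7031
row 6: Σ corner-gray over 15 cells = 7192  → 11.4740
row 7: Σ corner-gray over 15 cells = 8121  → 12.9561
row 8: Σ corner-gray over 15 cells = 6882  → 10.9794
row 9: Σ corner-gray over 15 cells = 7043  → 11.2363
Σ rows: total corner-gray = 70263  → 112.0964 mm³

112.096


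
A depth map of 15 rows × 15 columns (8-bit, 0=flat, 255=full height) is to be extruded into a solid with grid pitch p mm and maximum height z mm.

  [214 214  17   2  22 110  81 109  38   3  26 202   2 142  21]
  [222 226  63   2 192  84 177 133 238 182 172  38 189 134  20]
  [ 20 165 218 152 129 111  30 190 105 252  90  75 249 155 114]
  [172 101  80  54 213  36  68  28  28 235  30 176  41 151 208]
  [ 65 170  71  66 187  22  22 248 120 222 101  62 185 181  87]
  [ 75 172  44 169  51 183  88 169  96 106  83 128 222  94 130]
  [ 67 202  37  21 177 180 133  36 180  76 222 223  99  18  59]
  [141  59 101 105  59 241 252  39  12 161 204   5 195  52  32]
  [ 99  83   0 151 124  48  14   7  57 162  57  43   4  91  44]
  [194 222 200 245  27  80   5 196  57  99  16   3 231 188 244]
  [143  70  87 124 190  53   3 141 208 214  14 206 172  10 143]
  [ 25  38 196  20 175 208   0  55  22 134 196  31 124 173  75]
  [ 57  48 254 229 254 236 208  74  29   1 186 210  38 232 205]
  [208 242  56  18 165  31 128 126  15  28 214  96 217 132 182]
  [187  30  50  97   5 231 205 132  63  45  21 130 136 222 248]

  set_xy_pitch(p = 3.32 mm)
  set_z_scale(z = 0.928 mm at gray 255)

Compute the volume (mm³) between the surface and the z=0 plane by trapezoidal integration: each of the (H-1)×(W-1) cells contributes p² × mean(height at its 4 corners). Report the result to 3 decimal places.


height_mm = gray/255 × 0.928; cell vol = 3.32² × mean(4 corners)
unit = 3.32² × 0.928 / (4×255) = 0.0100282 mm³ per gray-sum
row 0: Σ corner-gray over 14 cells = 6073  → 60.9014
row 1: Σ corner-gray over 14 cells = 7878  → 79.0023
row 2: Σ corner-gray over 14 cells = 6838  → 68.5730
row 3: Σ corner-gray over 14 cells = 6328  → 63.4586
row 4: Σ corner-gray over 14 cells = 6881  → 69.0042
row 5: Σ corner-gray over 14 cells = 6749  → 67.6805
row 6: Σ corner-gray over 14 cells = 6477  → 64.9528
row 7: Σ corner-gray over 14 cells = 4968  → 49.8202
row 8: Σ corner-gray over 14 cells = 5401  → 54.1624
row 9: Σ corner-gray over 14 cells = 6846  → 68.6532
row 10: Σ corner-gray over 14 cells = 6114  → 61.3126
row 11: Σ corner-gray over 14 cells = 7104  → 71.2405
row 12: Σ corner-gray over 14 cells = 7586  → 76.0741
row 13: Σ corner-gray over 14 cells = 6495  → 65.1333
Σ rows: total corner-gray = 91738  → 919.9691 mm³

919.969


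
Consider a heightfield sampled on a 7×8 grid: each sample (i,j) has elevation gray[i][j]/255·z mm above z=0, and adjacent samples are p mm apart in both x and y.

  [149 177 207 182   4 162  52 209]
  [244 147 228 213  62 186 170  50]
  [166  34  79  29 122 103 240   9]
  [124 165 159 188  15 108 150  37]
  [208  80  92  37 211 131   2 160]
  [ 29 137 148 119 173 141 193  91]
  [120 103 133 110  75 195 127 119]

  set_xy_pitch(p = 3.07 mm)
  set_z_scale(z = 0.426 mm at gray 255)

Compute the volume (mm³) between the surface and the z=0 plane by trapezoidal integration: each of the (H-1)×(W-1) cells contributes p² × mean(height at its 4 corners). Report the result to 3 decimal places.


83.981

height_mm = gray/255 × 0.426; cell vol = 3.07² × mean(4 corners)
unit = 3.07² × 0.426 / (4×255) = 0.00393628 mm³ per gray-sum
row 0: Σ corner-gray over 7 cells = 4232  → 16.6583
row 1: Σ corner-gray over 7 cells = 3695  → 14.5446
row 2: Σ corner-gray over 7 cells = 3120  → 12.2812
row 3: Σ corner-gray over 7 cells = 3205  → 12.6158
row 4: Σ corner-gray over 7 cells = 3416  → 13.4463
row 5: Σ corner-gray over 7 cells = 3667  → 14.4343
Σ rows: total corner-gray = 21335  → 83.9806 mm³


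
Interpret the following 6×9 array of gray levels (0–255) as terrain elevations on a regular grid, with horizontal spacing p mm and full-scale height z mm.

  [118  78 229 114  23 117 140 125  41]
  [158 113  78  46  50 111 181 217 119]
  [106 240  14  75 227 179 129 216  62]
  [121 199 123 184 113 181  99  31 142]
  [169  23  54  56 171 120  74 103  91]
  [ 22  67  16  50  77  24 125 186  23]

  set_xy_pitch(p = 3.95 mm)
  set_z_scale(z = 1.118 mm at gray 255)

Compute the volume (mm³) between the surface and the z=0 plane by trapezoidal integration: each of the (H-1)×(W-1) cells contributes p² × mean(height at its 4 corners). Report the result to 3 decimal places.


height_mm = gray/255 × 1.118; cell vol = 3.95² × mean(4 corners)
unit = 3.95² × 1.118 / (4×255) = 0.0171016 mm³ per gray-sum
row 0: Σ corner-gray over 8 cells = 3680  → 62.9338
row 1: Σ corner-gray over 8 cells = 4197  → 71.7753
row 2: Σ corner-gray over 8 cells = 4451  → 76.1191
row 3: Σ corner-gray over 8 cells = 3585  → 61.3091
row 4: Σ corner-gray over 8 cells = 2597  → 44.4128
Σ rows: total corner-gray = 18510  → 316.5499 mm³

316.550


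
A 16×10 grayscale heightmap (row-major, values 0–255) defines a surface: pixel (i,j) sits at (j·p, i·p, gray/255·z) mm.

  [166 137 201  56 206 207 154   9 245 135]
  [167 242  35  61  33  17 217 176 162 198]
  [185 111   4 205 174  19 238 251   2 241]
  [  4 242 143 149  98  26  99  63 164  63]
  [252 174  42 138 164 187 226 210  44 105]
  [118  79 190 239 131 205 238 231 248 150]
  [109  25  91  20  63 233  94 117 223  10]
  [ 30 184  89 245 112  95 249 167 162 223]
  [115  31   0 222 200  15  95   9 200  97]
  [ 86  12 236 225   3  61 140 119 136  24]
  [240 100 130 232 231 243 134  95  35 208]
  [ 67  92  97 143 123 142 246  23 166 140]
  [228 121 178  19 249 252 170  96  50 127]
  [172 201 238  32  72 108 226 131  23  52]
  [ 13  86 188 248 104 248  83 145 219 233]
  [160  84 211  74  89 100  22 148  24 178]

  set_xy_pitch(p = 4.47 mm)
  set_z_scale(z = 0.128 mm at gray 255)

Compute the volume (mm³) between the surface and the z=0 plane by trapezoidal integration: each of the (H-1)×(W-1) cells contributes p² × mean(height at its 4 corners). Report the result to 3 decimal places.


height_mm = gray/255 × 0.128; cell vol = 4.47² × mean(4 corners)
unit = 4.47² × 0.128 / (4×255) = 0.00250741 mm³ per gray-sum
row 0: Σ corner-gray over 9 cells = 4982  → 12.4919
row 1: Σ corner-gray over 9 cells = 4685  → 11.7472
row 2: Σ corner-gray over 9 cells = 4469  → 11.2056
row 3: Σ corner-gray over 9 cells = 4762  → 11.9403
row 4: Σ corner-gray over 9 cells = 6117  → 15.3378
row 5: Σ corner-gray over 9 cells = 5241  → 13.1413
row 6: Σ corner-gray over 9 cells = 4710  → 11.8099
row 7: Σ corner-gray over 9 cells = 4615  → 11.5717
row 8: Σ corner-gray over 9 cells = 3730  → 9.3526
row 9: Σ corner-gray over 9 cells = 4822  → 12.0907
row 10: Σ corner-gray over 9 cells = 5119  → 12.8354
row 11: Σ corner-gray over 9 cells = 4896  → 12.2763
row 12: Σ corner-gray over 9 cells = 4911  → 12.3139
row 13: Σ corner-gray over 9 cells = 5174  → 12.9733
row 14: Σ corner-gray over 9 cells = 4730  → 11.8600
Σ rows: total corner-gray = 72963  → 182.9479 mm³

182.948


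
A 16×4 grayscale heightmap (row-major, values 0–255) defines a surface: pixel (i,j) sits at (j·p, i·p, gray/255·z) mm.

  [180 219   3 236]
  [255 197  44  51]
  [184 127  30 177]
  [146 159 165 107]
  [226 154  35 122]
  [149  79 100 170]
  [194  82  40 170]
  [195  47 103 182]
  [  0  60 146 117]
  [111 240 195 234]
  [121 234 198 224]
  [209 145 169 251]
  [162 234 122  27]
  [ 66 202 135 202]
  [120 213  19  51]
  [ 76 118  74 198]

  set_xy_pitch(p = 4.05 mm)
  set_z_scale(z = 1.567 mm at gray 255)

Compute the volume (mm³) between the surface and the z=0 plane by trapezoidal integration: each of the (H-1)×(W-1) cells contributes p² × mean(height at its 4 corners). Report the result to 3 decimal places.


height_mm = gray/255 × 1.567; cell vol = 4.05² × mean(4 corners)
unit = 4.05² × 1.567 / (4×255) = 0.0251987 mm³ per gray-sum
row 0: Σ corner-gray over 3 cells = 1648  → 41.5275
row 1: Σ corner-gray over 3 cells = 1463  → 36.8658
row 2: Σ corner-gray over 3 cells = 1576  → 39.7132
row 3: Σ corner-gray over 3 cells = 1627  → 40.9984
row 4: Σ corner-gray over 3 cells = 1403  → 35.3538
row 5: Σ corner-gray over 3 cells = 1285  → 32.3804
row 6: Σ corner-gray over 3 cells = 1285  → 32.3804
row 7: Σ corner-gray over 3 cells = 1206  → 30.3897
row 8: Σ corner-gray over 3 cells = 1744  → 43.9466
row 9: Σ corner-gray over 3 cells = 2424  → 61.0818
row 10: Σ corner-gray over 3 cells = 2297  → 57.8815
row 11: Σ corner-gray over 3 cells = 1989  → 50.1203
row 12: Σ corner-gray over 3 cells = 1843  → 46.4413
row 13: Σ corner-gray over 3 cells = 1577  → 39.7384
row 14: Σ corner-gray over 3 cells = 1293  → 32.5820
Σ rows: total corner-gray = 24660  → 621.4010 mm³

621.401


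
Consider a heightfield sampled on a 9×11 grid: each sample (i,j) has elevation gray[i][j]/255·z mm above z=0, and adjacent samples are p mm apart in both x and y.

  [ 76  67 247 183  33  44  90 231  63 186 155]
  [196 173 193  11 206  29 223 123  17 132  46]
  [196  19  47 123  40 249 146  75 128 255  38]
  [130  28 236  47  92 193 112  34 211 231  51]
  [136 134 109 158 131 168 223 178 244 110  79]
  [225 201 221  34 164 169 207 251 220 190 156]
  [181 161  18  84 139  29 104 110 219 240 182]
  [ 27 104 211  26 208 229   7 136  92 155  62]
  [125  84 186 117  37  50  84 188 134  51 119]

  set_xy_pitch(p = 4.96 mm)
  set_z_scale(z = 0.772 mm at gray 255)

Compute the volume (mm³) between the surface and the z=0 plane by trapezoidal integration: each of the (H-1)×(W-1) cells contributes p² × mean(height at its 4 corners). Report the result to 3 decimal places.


801.835

height_mm = gray/255 × 0.772; cell vol = 4.96² × mean(4 corners)
unit = 4.96² × 0.772 / (4×255) = 0.01862 mm³ per gray-sum
row 0: Σ corner-gray over 10 cells = 4975  → 92.6347
row 1: Σ corner-gray over 10 cells = 4854  → 90.3816
row 2: Σ corner-gray over 10 cells = 4947  → 92.1133
row 3: Σ corner-gray over 10 cells = 5674  → 105.6501
row 4: Σ corner-gray over 10 cells = 6820  → 126.9886
row 5: Σ corner-gray over 10 cells = 6266  → 116.6731
row 6: Σ corner-gray over 10 cells = 4996  → 93.0257
row 7: Σ corner-gray over 10 cells = 4531  → 84.3674
Σ rows: total corner-gray = 43063  → 801.8345 mm³


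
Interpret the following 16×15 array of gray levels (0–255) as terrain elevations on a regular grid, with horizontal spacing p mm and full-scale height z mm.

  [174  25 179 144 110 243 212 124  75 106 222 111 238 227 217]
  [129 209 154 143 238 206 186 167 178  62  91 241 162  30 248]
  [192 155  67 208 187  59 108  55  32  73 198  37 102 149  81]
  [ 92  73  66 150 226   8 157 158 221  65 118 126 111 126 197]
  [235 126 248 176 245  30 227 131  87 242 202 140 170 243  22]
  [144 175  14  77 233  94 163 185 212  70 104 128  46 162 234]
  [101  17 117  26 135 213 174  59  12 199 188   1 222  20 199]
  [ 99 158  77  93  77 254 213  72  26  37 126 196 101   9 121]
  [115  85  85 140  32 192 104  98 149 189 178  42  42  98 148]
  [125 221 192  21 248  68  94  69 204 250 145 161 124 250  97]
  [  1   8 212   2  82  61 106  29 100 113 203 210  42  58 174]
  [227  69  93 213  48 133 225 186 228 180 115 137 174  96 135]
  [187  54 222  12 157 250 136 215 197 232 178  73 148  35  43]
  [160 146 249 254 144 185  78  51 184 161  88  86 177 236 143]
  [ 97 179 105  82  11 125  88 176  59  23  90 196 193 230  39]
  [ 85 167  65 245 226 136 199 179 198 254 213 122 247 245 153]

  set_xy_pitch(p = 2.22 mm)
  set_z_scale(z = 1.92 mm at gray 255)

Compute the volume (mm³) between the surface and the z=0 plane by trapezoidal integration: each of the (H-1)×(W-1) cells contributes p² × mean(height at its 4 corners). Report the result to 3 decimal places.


1048.995

height_mm = gray/255 × 1.92; cell vol = 2.22² × mean(4 corners)
unit = 2.22² × 1.92 / (4×255) = 0.00927699 mm³ per gray-sum
row 0: Σ corner-gray over 14 cells = 8934  → 82.8806
row 1: Σ corner-gray over 14 cells = 7644  → 70.9133
row 2: Σ corner-gray over 14 cells = 6632  → 61.5250
row 3: Σ corner-gray over 14 cells = 8290  → 76.9062
row 4: Σ corner-gray over 14 cells = 8495  → 78.8080
row 5: Σ corner-gray over 14 cells = 6770  → 62.8052
row 6: Σ corner-gray over 14 cells = 6164  → 57.1834
row 7: Σ corner-gray over 14 cells = 6229  → 57.7864
row 8: Σ corner-gray over 14 cells = 7447  → 69.0857
row 9: Σ corner-gray over 14 cells = 6943  → 64.4101
row 10: Σ corner-gray over 14 cells = 6783  → 62.9258
row 11: Σ corner-gray over 14 cells = 8204  → 76.1084
row 12: Σ corner-gray over 14 cells = 8429  → 78.1957
row 13: Σ corner-gray over 14 cells = 7631  → 70.7927
row 14: Σ corner-gray over 14 cells = 8480  → 78.6689
Σ rows: total corner-gray = 113075  → 1048.9954 mm³


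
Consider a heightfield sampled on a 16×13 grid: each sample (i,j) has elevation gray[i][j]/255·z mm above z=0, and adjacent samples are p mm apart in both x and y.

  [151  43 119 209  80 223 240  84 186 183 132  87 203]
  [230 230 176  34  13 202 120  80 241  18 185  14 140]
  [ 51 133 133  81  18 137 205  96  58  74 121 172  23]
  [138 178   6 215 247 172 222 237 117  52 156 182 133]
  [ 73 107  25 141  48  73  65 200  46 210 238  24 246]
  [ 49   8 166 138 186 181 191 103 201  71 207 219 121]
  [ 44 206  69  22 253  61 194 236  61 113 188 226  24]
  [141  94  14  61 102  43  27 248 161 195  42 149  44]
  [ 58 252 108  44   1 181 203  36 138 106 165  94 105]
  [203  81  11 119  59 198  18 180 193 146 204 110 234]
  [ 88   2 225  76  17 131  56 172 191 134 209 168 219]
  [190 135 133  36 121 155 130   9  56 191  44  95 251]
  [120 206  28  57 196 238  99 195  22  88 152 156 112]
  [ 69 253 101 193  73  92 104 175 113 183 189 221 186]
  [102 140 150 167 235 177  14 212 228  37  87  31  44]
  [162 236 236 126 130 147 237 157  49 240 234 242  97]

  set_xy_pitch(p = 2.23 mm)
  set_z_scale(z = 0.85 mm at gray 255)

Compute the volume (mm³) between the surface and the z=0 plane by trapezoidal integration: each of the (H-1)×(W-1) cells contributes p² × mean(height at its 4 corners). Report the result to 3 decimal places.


387.310

height_mm = gray/255 × 0.85; cell vol = 2.23² × mean(4 corners)
unit = 2.23² × 0.85 / (4×255) = 0.00414408 mm³ per gray-sum
row 0: Σ corner-gray over 12 cells = 6522  → 27.0277
row 1: Σ corner-gray over 12 cells = 5526  → 22.9002
row 2: Σ corner-gray over 12 cells = 6369  → 26.3937
row 3: Σ corner-gray over 12 cells = 6512  → 26.9863
row 4: Σ corner-gray over 12 cells = 6185  → 25.6312
row 5: Σ corner-gray over 12 cells = 6838  → 28.3372
row 6: Σ corner-gray over 12 cells = 5783  → 23.9652
row 7: Σ corner-gray over 12 cells = 5276  → 21.8642
row 8: Σ corner-gray over 12 cells = 5894  → 24.4252
row 9: Σ corner-gray over 12 cells = 6144  → 25.4612
row 10: Σ corner-gray over 12 cells = 5720  → 23.7042
row 11: Σ corner-gray over 12 cells = 5757  → 23.8575
row 12: Σ corner-gray over 12 cells = 6755  → 27.9933
row 13: Σ corner-gray over 12 cells = 6751  → 27.9767
row 14: Σ corner-gray over 12 cells = 7429  → 30.7864
Σ rows: total corner-gray = 93461  → 387.3102 mm³


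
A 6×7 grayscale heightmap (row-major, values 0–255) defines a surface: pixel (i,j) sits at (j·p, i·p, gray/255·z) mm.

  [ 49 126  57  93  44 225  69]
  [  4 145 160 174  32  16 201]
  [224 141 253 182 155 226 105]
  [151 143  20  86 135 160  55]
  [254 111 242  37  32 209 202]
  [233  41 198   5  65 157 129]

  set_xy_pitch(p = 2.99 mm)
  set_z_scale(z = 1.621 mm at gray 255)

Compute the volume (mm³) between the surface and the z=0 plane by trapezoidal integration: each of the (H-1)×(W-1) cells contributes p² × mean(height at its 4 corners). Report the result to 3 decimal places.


height_mm = gray/255 × 1.621; cell vol = 2.99² × mean(4 corners)
unit = 2.99² × 1.621 / (4×255) = 0.0142077 mm³ per gray-sum
row 0: Σ corner-gray over 6 cells = 2467  → 35.0505
row 1: Σ corner-gray over 6 cells = 3502  → 49.7555
row 2: Σ corner-gray over 6 cells = 3537  → 50.2528
row 3: Σ corner-gray over 6 cells = 3012  → 42.7937
row 4: Σ corner-gray over 6 cells = 3012  → 42.7937
Σ rows: total corner-gray = 15530  → 220.6463 mm³

220.646


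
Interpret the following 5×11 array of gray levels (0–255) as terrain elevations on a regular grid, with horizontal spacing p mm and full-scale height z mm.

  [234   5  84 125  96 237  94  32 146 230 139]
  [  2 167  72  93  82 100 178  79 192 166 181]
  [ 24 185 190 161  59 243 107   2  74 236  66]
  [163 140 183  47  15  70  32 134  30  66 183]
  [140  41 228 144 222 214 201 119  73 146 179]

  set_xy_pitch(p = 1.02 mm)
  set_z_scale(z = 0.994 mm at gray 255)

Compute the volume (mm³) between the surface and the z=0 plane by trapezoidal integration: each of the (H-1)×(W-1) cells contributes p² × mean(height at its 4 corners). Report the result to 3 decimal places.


19.483

height_mm = gray/255 × 0.994; cell vol = 1.02² × mean(4 corners)
unit = 1.02² × 0.994 / (4×255) = 0.00101388 mm³ per gray-sum
row 0: Σ corner-gray over 10 cells = 4912  → 4.9802
row 1: Σ corner-gray over 10 cells = 5045  → 5.1150
row 2: Σ corner-gray over 10 cells = 4384  → 4.4448
row 3: Σ corner-gray over 10 cells = 4875  → 4.9427
Σ rows: total corner-gray = 19216  → 19.4827 mm³


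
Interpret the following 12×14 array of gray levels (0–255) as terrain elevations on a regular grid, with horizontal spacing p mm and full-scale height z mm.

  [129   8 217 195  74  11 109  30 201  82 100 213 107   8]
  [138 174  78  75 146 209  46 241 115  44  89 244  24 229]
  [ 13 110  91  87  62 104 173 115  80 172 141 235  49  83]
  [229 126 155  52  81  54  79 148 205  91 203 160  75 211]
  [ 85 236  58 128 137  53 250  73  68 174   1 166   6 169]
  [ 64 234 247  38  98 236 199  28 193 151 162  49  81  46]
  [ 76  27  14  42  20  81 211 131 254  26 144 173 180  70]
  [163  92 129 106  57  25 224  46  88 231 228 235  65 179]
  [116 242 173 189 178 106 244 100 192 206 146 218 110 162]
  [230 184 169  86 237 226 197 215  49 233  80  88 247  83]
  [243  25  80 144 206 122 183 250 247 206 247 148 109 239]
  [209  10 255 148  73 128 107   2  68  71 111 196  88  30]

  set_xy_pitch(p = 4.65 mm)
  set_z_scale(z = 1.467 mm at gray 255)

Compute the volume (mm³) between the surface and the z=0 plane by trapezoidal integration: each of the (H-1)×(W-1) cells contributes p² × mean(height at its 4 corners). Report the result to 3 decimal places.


height_mm = gray/255 × 1.467; cell vol = 4.65² × mean(4 corners)
unit = 4.65² × 1.467 / (4×255) = 0.0310982 mm³ per gray-sum
row 0: Σ corner-gray over 13 cells = 6168  → 191.8140
row 1: Σ corner-gray over 13 cells = 6271  → 195.0171
row 2: Σ corner-gray over 13 cells = 6232  → 193.8042
row 3: Σ corner-gray over 13 cells = 6252  → 194.4262
row 4: Σ corner-gray over 13 cells = 6496  → 202.0142
row 5: Σ corner-gray over 13 cells = 6294  → 195.7323
row 6: Σ corner-gray over 13 cells = 6146  → 191.1298
row 7: Σ corner-gray over 13 cells = 7880  → 245.0542
row 8: Σ corner-gray over 13 cells = 8821  → 274.3176
row 9: Σ corner-gray over 13 cells = 8751  → 272.1407
row 10: Σ corner-gray over 13 cells = 7169  → 222.9433
Σ rows: total corner-gray = 76480  → 2378.3936 mm³

2378.394


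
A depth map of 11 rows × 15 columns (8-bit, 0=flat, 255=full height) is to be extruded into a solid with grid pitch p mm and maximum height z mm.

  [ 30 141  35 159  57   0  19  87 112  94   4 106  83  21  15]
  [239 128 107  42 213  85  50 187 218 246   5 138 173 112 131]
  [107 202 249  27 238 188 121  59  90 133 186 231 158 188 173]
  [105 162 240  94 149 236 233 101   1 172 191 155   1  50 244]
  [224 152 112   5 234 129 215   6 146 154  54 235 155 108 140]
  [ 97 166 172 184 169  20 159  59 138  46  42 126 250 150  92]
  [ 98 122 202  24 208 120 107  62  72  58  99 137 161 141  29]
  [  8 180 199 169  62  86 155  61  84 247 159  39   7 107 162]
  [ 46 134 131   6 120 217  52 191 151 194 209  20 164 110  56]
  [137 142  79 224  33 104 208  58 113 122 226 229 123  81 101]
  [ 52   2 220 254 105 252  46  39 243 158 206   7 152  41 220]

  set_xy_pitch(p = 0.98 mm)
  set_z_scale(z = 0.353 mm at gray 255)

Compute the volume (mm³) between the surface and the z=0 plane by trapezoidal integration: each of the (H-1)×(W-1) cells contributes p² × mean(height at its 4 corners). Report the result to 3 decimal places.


height_mm = gray/255 × 0.353; cell vol = 0.98² × mean(4 corners)
unit = 0.98² × 0.353 / (4×255) = 0.000332374 mm³ per gray-sum
row 0: Σ corner-gray over 14 cells = 5659  → 1.8809
row 1: Σ corner-gray over 14 cells = 8198  → 2.7248
row 2: Σ corner-gray over 14 cells = 8339  → 2.7717
row 3: Σ corner-gray over 14 cells = 7693  → 2.5570
row 4: Σ corner-gray over 14 cells = 7325  → 2.4346
row 5: Σ corner-gray over 14 cells = 6704  → 2.2282
row 6: Σ corner-gray over 14 cells = 6433  → 2.1382
row 7: Σ corner-gray over 14 cells = 6780  → 2.2535
row 8: Σ corner-gray over 14 cells = 7222  → 2.4004
row 9: Σ corner-gray over 14 cells = 7444  → 2.4742
Σ rows: total corner-gray = 71797  → 23.8634 mm³

23.863


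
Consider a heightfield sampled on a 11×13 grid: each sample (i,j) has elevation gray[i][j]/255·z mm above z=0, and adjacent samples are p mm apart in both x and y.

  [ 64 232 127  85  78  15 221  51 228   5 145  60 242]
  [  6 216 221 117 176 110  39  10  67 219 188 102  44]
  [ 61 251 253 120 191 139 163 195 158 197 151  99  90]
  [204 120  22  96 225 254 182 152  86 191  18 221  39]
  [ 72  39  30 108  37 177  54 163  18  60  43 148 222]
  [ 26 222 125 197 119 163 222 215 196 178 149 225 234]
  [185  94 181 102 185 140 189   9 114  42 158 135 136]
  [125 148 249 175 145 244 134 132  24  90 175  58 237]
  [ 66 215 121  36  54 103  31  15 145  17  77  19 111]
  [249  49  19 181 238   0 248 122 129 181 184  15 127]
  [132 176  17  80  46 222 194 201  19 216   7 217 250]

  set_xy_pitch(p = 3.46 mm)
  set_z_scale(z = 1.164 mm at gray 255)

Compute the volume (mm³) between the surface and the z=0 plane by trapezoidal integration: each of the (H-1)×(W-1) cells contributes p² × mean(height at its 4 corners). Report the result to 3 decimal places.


height_mm = gray/255 × 1.164; cell vol = 3.46² × mean(4 corners)
unit = 3.46² × 1.164 / (4×255) = 0.0136617 mm³ per gray-sum
row 0: Σ corner-gray over 12 cells = 5780  → 78.9647
row 1: Σ corner-gray over 12 cells = 6965  → 95.1538
row 2: Σ corner-gray over 12 cells = 7362  → 100.5775
row 3: Σ corner-gray over 12 cells = 5425  → 74.1148
row 4: Σ corner-gray over 12 cells = 6330  → 86.4786
row 5: Σ corner-gray over 12 cells = 7301  → 99.7441
row 6: Σ corner-gray over 12 cells = 6529  → 89.1973
row 7: Σ corner-gray over 12 cells = 5353  → 73.1311
row 8: Σ corner-gray over 12 cells = 4951  → 67.6391
row 9: Σ corner-gray over 12 cells = 6280  → 85.7955
Σ rows: total corner-gray = 62276  → 850.7965 mm³

850.797


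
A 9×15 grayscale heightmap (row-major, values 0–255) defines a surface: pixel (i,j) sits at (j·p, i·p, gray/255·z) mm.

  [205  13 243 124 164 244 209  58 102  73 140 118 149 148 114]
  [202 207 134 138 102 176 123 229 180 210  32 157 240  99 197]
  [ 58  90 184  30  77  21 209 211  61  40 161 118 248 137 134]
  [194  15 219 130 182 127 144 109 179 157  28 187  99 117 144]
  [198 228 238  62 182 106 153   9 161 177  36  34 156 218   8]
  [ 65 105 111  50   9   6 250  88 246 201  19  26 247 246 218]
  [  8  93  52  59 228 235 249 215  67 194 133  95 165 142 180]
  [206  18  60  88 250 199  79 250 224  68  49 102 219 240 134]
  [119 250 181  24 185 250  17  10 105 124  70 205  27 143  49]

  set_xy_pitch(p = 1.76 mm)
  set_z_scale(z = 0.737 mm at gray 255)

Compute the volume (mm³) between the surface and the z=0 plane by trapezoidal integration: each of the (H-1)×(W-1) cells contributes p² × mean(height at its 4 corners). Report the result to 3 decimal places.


136.320

height_mm = gray/255 × 0.737; cell vol = 1.76² × mean(4 corners)
unit = 1.76² × 0.737 / (4×255) = 0.00223817 mm³ per gray-sum
row 0: Σ corner-gray over 14 cells = 8342  → 18.6708
row 1: Σ corner-gray over 14 cells = 7819  → 17.5002
row 2: Σ corner-gray over 14 cells = 7090  → 15.8686
row 3: Σ corner-gray over 14 cells = 7450  → 16.6744
row 4: Σ corner-gray over 14 cells = 7217  → 16.1529
row 5: Σ corner-gray over 14 cells = 7533  → 16.8601
row 6: Σ corner-gray over 14 cells = 8074  → 18.0710
row 7: Σ corner-gray over 14 cells = 7382  → 16.5222
Σ rows: total corner-gray = 60907  → 136.3201 mm³


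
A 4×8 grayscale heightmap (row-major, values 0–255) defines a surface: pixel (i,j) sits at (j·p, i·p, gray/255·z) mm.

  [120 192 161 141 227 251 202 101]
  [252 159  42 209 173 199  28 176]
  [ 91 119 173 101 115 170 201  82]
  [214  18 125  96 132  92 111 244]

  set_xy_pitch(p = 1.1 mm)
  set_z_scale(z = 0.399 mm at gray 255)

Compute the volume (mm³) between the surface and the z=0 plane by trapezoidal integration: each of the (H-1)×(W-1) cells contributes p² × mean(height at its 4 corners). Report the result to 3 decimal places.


5.743

height_mm = gray/255 × 0.399; cell vol = 1.1² × mean(4 corners)
unit = 1.1² × 0.399 / (4×255) = 0.000473324 mm³ per gray-sum
row 0: Σ corner-gray over 7 cells = 4617  → 2.1853
row 1: Σ corner-gray over 7 cells = 3979  → 1.8834
row 2: Σ corner-gray over 7 cells = 3537  → 1.6741
Σ rows: total corner-gray = 12133  → 5.7428 mm³


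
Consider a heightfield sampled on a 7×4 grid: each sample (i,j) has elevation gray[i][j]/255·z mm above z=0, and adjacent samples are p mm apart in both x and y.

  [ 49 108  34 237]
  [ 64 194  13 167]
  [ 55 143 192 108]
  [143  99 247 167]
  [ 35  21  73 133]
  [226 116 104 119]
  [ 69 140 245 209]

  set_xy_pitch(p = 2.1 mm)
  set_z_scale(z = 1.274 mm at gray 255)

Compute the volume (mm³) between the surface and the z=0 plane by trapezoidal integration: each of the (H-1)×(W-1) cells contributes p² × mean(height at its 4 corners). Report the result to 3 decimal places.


48.802

height_mm = gray/255 × 1.274; cell vol = 2.1² × mean(4 corners)
unit = 2.1² × 1.274 / (4×255) = 0.00550818 mm³ per gray-sum
row 0: Σ corner-gray over 3 cells = 1215  → 6.6924
row 1: Σ corner-gray over 3 cells = 1478  → 8.1411
row 2: Σ corner-gray over 3 cells = 1835  → 10.1075
row 3: Σ corner-gray over 3 cells = 1358  → 7.4801
row 4: Σ corner-gray over 3 cells = 1141  → 6.2848
row 5: Σ corner-gray over 3 cells = 1833  → 10.0965
Σ rows: total corner-gray = 8860  → 48.8024 mm³


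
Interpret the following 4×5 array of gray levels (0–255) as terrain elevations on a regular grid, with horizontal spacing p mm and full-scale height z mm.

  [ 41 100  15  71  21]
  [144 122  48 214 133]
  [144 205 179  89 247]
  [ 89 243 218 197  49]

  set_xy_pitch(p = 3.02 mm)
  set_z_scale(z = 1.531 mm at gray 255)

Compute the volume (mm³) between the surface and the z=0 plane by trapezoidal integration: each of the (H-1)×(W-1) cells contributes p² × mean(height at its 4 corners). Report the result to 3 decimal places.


91.063

height_mm = gray/255 × 1.531; cell vol = 3.02² × mean(4 corners)
unit = 3.02² × 1.531 / (4×255) = 0.0136895 mm³ per gray-sum
row 0: Σ corner-gray over 4 cells = 1479  → 20.2468
row 1: Σ corner-gray over 4 cells = 2382  → 32.6085
row 2: Σ corner-gray over 4 cells = 2791  → 38.2075
Σ rows: total corner-gray = 6652  → 91.0628 mm³


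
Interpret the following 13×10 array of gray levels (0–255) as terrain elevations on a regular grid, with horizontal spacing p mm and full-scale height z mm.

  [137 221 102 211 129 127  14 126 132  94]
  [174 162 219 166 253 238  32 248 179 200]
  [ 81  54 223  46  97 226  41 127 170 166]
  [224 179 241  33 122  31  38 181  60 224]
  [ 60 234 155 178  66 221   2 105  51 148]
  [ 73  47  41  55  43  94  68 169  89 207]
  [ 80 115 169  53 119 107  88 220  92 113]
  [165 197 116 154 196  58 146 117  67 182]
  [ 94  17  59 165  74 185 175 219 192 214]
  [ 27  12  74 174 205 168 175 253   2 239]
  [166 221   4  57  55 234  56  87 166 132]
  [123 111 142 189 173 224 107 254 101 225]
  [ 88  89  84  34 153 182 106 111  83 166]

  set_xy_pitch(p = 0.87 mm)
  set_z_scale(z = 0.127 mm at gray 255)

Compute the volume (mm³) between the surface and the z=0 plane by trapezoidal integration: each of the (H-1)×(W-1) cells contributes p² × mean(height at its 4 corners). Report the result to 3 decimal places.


height_mm = gray/255 × 0.127; cell vol = 0.87² × mean(4 corners)
unit = 0.87² × 0.127 / (4×255) = 9.42415e-05 mm³ per gray-sum
row 0: Σ corner-gray over 9 cells = 5723  → 0.5393
row 1: Σ corner-gray over 9 cells = 5583  → 0.5262
row 2: Σ corner-gray over 9 cells = 4433  → 0.4178
row 3: Σ corner-gray over 9 cells = 4450  → 0.4194
row 4: Σ corner-gray over 9 cells = 3724  → 0.3510
row 5: Σ corner-gray over 9 cells = 3611  → 0.3403
row 6: Σ corner-gray over 9 cells = 4568  → 0.4305
row 7: Σ corner-gray over 9 cells = 4929  → 0.4645
row 8: Σ corner-gray over 9 cells = 4872  → 0.4591
row 9: Σ corner-gray over 9 cells = 4450  → 0.4194
row 10: Σ corner-gray over 9 cells = 5008  → 0.4720
row 11: Σ corner-gray over 9 cells = 4888  → 0.4607
Σ rows: total corner-gray = 56239  → 5.3000 mm³

5.300


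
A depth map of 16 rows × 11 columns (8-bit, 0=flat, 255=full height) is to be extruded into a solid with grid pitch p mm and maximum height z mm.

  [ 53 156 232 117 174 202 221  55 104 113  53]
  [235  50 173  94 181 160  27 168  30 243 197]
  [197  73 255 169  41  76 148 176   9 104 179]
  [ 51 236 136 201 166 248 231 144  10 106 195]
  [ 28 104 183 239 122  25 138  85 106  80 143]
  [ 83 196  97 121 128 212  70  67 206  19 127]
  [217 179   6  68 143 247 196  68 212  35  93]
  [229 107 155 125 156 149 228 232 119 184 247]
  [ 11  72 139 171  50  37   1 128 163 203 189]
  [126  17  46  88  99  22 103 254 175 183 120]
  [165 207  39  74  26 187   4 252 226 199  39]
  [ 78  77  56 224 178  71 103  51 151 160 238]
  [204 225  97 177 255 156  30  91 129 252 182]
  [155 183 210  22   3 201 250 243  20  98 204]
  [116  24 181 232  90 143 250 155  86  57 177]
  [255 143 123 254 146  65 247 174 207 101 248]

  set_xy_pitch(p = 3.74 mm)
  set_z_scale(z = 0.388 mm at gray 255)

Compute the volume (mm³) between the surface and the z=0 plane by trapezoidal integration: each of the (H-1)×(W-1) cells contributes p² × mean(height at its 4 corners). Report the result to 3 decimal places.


430.764

height_mm = gray/255 × 0.388; cell vol = 3.74² × mean(4 corners)
unit = 3.74² × 0.388 / (4×255) = 0.00532077 mm³ per gray-sum
row 0: Σ corner-gray over 10 cells = 5538  → 29.4664
row 1: Σ corner-gray over 10 cells = 5162  → 27.4658
row 2: Σ corner-gray over 10 cells = 5680  → 30.2220
row 3: Σ corner-gray over 10 cells = 5537  → 29.4611
row 4: Σ corner-gray over 10 cells = 4777  → 25.4173
row 5: Σ corner-gray over 10 cells = 5060  → 26.9231
row 6: Σ corner-gray over 10 cells = 6004  → 31.9459
row 7: Σ corner-gray over 10 cells = 5514  → 29.3387
row 8: Σ corner-gray over 10 cells = 4348  → 23.1347
row 9: Σ corner-gray over 10 cells = 4852  → 25.8164
row 10: Σ corner-gray over 10 cells = 5090  → 27.0827
row 11: Σ corner-gray over 10 cells = 5668  → 30.1581
row 12: Σ corner-gray over 10 cells = 6029  → 32.0789
row 13: Σ corner-gray over 10 cells = 5548  → 29.5197
row 14: Σ corner-gray over 10 cells = 6152  → 32.7334
Σ rows: total corner-gray = 80959  → 430.7645 mm³


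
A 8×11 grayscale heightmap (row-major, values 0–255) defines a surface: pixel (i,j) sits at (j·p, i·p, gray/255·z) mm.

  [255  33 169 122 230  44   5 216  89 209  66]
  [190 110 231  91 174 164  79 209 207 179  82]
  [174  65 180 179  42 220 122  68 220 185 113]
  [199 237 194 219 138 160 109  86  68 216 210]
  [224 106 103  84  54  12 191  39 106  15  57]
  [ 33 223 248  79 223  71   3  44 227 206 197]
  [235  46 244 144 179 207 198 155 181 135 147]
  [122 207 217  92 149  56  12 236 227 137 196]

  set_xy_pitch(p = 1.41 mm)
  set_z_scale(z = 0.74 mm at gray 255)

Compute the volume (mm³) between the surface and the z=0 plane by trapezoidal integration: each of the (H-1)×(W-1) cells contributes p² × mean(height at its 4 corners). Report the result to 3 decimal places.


57.638

height_mm = gray/255 × 0.74; cell vol = 1.41² × mean(4 corners)
unit = 1.41² × 0.74 / (4×255) = 0.00144235 mm³ per gray-sum
row 0: Σ corner-gray over 10 cells = 5715  → 8.2430
row 1: Σ corner-gray over 10 cells = 6009  → 8.6671
row 2: Σ corner-gray over 10 cells = 6112  → 8.8156
row 3: Σ corner-gray over 10 cells = 4964  → 7.1598
row 4: Σ corner-gray over 10 cells = 4579  → 6.6045
row 5: Σ corner-gray over 10 cells = 6238  → 8.9974
row 6: Σ corner-gray over 10 cells = 6344  → 9.1502
Σ rows: total corner-gray = 39961  → 57.6376 mm³
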